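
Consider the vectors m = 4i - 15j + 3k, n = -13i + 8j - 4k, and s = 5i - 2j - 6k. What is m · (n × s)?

n × s:
i: 8·(-6) - (-4)·(-2) = -48 - 8 = -56
j: (-4)·5 - (-13)·(-6) = -20 - 78 = -98
k: (-13)·(-2) - 8·5 = 26 - 40 = -14
n × s = (-56, -98, -14)
m · (n × s) = 4·(-56) + (-15)·(-98) + 3·(-14) = -224 + 1470 - 42 = 1204

1204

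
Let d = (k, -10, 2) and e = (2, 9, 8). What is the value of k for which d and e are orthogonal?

d · e = k·2 + (-10)·9 + 2·8 = -74 + 2k
Set equal to 0: 2k = 74, so k = 37.

37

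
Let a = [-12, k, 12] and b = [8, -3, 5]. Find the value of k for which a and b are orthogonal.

-12

a · b = (-12)·8 + k·(-3) + 12·5 = -36 - 3k
Set equal to 0: -3k = 36, so k = -12.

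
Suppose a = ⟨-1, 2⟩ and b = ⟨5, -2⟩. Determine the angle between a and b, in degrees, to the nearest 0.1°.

138.4

a · b = (-1)·5 + 2·(-2) = -5 - 4 = -9
|a|² = 1 + 4 = 5,  |a| = √5 ≈ 2.236068
|b|² = 25 + 4 = 29,  |b| = √29 ≈ 5.385165
cos θ = -9 / (2.236068 · 5.385165) ≈ -0.74741
θ = arccos(-0.74741) ≈ 138.4°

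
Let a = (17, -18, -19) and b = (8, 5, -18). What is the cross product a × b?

(419, 154, 229)

i: (-18)·(-18) - (-19)·5 = 324 - (-95) = 419
j: (-19)·8 - 17·(-18) = -152 - (-306) = 154
k: 17·5 - (-18)·8 = 85 - (-144) = 229
a × b = (419, 154, 229)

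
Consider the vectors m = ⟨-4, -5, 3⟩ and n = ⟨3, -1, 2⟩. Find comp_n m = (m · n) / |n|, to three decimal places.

m · n = (-4)·3 + (-5)·(-1) + 3·2 = -12 + 5 + 6 = -1
|n| = √(9 + 1 + 4) = √14 ≈ 3.7417
comp_n m = -1 / √14 ≈ -0.267

-0.267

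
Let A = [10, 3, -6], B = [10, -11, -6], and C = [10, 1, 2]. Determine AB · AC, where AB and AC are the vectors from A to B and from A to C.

AB = B − A = (0, -14, 0)
AC = C − A = (0, -2, 8)
AB · AC = 0·0 + (-14)·(-2) + 0·8 = 0 + 28 + 0 = 28

28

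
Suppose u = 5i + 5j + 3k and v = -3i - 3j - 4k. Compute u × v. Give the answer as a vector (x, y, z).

(-11, 11, 0)

i: 5·(-4) - 3·(-3) = -20 - (-9) = -11
j: 3·(-3) - 5·(-4) = -9 - (-20) = 11
k: 5·(-3) - 5·(-3) = -15 - (-15) = 0
u × v = (-11, 11, 0)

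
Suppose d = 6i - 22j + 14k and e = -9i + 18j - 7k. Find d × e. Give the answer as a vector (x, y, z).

i: (-22)·(-7) - 14·18 = 154 - 252 = -98
j: 14·(-9) - 6·(-7) = -126 - (-42) = -84
k: 6·18 - (-22)·(-9) = 108 - 198 = -90
d × e = (-98, -84, -90)

(-98, -84, -90)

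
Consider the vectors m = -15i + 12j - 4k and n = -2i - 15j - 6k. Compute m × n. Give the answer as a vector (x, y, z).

i: 12·(-6) - (-4)·(-15) = -72 - 60 = -132
j: (-4)·(-2) - (-15)·(-6) = 8 - 90 = -82
k: (-15)·(-15) - 12·(-2) = 225 - (-24) = 249
m × n = (-132, -82, 249)

(-132, -82, 249)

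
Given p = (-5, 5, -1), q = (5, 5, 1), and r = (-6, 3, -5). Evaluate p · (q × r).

190

q × r:
i: 5·(-5) - 1·3 = -25 - 3 = -28
j: 1·(-6) - 5·(-5) = -6 - (-25) = 19
k: 5·3 - 5·(-6) = 15 - (-30) = 45
q × r = (-28, 19, 45)
p · (q × r) = (-5)·(-28) + 5·19 + (-1)·45 = 140 + 95 - 45 = 190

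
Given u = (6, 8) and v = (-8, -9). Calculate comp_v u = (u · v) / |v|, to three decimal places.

u · v = 6·(-8) + 8·(-9) = -48 - 72 = -120
|v| = √(64 + 81) = √145 ≈ 12.0416
comp_v u = -120 / √145 ≈ -9.965

-9.965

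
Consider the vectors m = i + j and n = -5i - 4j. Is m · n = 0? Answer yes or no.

m · n = 1·(-5) + 1·(-4) = -5 - 4 = -9
Nonzero, so the vectors are not orthogonal.

no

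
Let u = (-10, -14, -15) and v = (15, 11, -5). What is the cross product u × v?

(235, -275, 100)

i: (-14)·(-5) - (-15)·11 = 70 - (-165) = 235
j: (-15)·15 - (-10)·(-5) = -225 - 50 = -275
k: (-10)·11 - (-14)·15 = -110 - (-210) = 100
u × v = (235, -275, 100)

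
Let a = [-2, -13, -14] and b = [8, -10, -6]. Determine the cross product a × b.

(-62, -124, 124)

i: (-13)·(-6) - (-14)·(-10) = 78 - 140 = -62
j: (-14)·8 - (-2)·(-6) = -112 - 12 = -124
k: (-2)·(-10) - (-13)·8 = 20 - (-104) = 124
a × b = (-62, -124, 124)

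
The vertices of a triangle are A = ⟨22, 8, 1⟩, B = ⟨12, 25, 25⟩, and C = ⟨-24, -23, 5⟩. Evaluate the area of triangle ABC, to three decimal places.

863.699

AB = (-10, 17, 24),  AC = (-46, -31, 4)
i: 17·4 - 24·(-31) = 68 - (-744) = 812
j: 24·(-46) - (-10)·4 = -1104 - (-40) = -1064
k: (-10)·(-31) - 17·(-46) = 310 - (-782) = 1092
AB × AC = (812, -1064, 1092)
|AB × AC| = √2983904 ≈ 1727.3980
area = ½ · 1727.3980 ≈ 863.699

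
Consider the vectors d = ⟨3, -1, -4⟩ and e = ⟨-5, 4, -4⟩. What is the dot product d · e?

d · e = 3·(-5) + (-1)·4 + (-4)·(-4) = -15 - 4 + 16 = -3

-3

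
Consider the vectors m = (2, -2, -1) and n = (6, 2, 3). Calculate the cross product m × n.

i: (-2)·3 - (-1)·2 = -6 - (-2) = -4
j: (-1)·6 - 2·3 = -6 - 6 = -12
k: 2·2 - (-2)·6 = 4 - (-12) = 16
m × n = (-4, -12, 16)

(-4, -12, 16)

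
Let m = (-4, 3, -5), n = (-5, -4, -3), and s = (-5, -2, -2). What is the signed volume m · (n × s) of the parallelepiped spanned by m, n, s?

57

n × s:
i: (-4)·(-2) - (-3)·(-2) = 8 - 6 = 2
j: (-3)·(-5) - (-5)·(-2) = 15 - 10 = 5
k: (-5)·(-2) - (-4)·(-5) = 10 - 20 = -10
n × s = (2, 5, -10)
m · (n × s) = (-4)·2 + 3·5 + (-5)·(-10) = -8 + 15 + 50 = 57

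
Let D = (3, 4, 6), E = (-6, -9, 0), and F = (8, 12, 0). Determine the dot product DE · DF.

-113

DE = E − D = (-9, -13, -6)
DF = F − D = (5, 8, -6)
DE · DF = (-9)·5 + (-13)·8 + (-6)·(-6) = -45 - 104 + 36 = -113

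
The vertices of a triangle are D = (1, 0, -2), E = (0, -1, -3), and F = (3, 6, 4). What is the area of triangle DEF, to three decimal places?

DE = (-1, -1, -1),  DF = (2, 6, 6)
i: (-1)·6 - (-1)·6 = -6 - (-6) = 0
j: (-1)·2 - (-1)·6 = -2 - (-6) = 4
k: (-1)·6 - (-1)·2 = -6 - (-2) = -4
DE × DF = (0, 4, -4)
|DE × DF| = √32 ≈ 5.6569
area = ½ · 5.6569 ≈ 2.828

2.828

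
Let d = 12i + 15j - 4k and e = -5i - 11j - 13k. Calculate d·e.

d · e = 12·(-5) + 15·(-11) + (-4)·(-13) = -60 - 165 + 52 = -173

-173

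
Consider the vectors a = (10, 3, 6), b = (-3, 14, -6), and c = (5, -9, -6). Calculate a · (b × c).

-1782

b × c:
i: 14·(-6) - (-6)·(-9) = -84 - 54 = -138
j: (-6)·5 - (-3)·(-6) = -30 - 18 = -48
k: (-3)·(-9) - 14·5 = 27 - 70 = -43
b × c = (-138, -48, -43)
a · (b × c) = 10·(-138) + 3·(-48) + 6·(-43) = -1380 - 144 - 258 = -1782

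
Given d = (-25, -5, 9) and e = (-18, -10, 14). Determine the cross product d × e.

i: (-5)·14 - 9·(-10) = -70 - (-90) = 20
j: 9·(-18) - (-25)·14 = -162 - (-350) = 188
k: (-25)·(-10) - (-5)·(-18) = 250 - 90 = 160
d × e = (20, 188, 160)

(20, 188, 160)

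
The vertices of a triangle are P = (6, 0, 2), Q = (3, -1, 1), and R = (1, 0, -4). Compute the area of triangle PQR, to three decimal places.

7.583

PQ = (-3, -1, -1),  PR = (-5, 0, -6)
i: (-1)·(-6) - (-1)·0 = 6 - 0 = 6
j: (-1)·(-5) - (-3)·(-6) = 5 - 18 = -13
k: (-3)·0 - (-1)·(-5) = 0 - 5 = -5
PQ × PR = (6, -13, -5)
|PQ × PR| = √230 ≈ 15.1658
area = ½ · 15.1658 ≈ 7.583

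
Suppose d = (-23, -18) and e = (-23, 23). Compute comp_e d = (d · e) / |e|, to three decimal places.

d · e = (-23)·(-23) + (-18)·23 = 529 - 414 = 115
|e| = √(529 + 529) = √1058 ≈ 32.5269
comp_e d = 115 / √1058 ≈ 3.536

3.536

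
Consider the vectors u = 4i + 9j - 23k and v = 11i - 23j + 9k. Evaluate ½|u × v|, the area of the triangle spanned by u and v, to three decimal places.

i: 9·9 - (-23)·(-23) = 81 - 529 = -448
j: (-23)·11 - 4·9 = -253 - 36 = -289
k: 4·(-23) - 9·11 = -92 - 99 = -191
u × v = (-448, -289, -191)
|u × v| = √((-448)² + (-289)² + (-191)²) = √320706 ≈ 566.3091
area = ½ · 566.3091 ≈ 283.155

283.155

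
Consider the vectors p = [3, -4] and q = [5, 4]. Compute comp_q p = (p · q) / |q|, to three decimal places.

-0.156

p · q = 3·5 + (-4)·4 = 15 - 16 = -1
|q| = √(25 + 16) = √41 ≈ 6.4031
comp_q p = -1 / √41 ≈ -0.156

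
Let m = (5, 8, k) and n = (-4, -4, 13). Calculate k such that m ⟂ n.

4

m · n = 5·(-4) + 8·(-4) + k·13 = -52 + 13k
Set equal to 0: 13k = 52, so k = 4.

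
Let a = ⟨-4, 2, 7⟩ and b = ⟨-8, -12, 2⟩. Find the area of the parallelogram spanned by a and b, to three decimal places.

i: 2·2 - 7·(-12) = 4 - (-84) = 88
j: 7·(-8) - (-4)·2 = -56 - (-8) = -48
k: (-4)·(-12) - 2·(-8) = 48 - (-16) = 64
a × b = (88, -48, 64)
|a × b| = √(88² + (-48)² + 64²) = √14144 ≈ 118.9285

118.929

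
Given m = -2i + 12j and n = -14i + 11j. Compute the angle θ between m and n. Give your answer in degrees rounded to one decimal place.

42.4

m · n = (-2)·(-14) + 12·11 = 28 + 132 = 160
|m|² = 4 + 144 = 148,  |m| = √148 ≈ 12.165525
|n|² = 196 + 121 = 317,  |n| = √317 ≈ 17.804494
cos θ = 160 / (12.165525 · 17.804494) ≈ 0.73869
θ = arccos(0.73869) ≈ 42.4°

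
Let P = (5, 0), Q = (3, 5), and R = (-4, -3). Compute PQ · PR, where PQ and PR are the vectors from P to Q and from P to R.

PQ = Q − P = (-2, 5)
PR = R − P = (-9, -3)
PQ · PR = (-2)·(-9) + 5·(-3) = 18 - 15 = 3

3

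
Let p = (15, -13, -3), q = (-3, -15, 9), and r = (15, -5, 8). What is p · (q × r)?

q × r:
i: (-15)·8 - 9·(-5) = -120 - (-45) = -75
j: 9·15 - (-3)·8 = 135 - (-24) = 159
k: (-3)·(-5) - (-15)·15 = 15 - (-225) = 240
q × r = (-75, 159, 240)
p · (q × r) = 15·(-75) + (-13)·159 + (-3)·240 = -1125 - 2067 - 720 = -3912

-3912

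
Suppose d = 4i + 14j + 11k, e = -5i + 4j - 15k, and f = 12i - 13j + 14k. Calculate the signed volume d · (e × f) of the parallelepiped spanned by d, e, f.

e × f:
i: 4·14 - (-15)·(-13) = 56 - 195 = -139
j: (-15)·12 - (-5)·14 = -180 - (-70) = -110
k: (-5)·(-13) - 4·12 = 65 - 48 = 17
e × f = (-139, -110, 17)
d · (e × f) = 4·(-139) + 14·(-110) + 11·17 = -556 - 1540 + 187 = -1909

-1909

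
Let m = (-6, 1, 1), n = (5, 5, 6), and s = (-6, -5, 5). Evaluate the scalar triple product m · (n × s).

n × s:
i: 5·5 - 6·(-5) = 25 - (-30) = 55
j: 6·(-6) - 5·5 = -36 - 25 = -61
k: 5·(-5) - 5·(-6) = -25 - (-30) = 5
n × s = (55, -61, 5)
m · (n × s) = (-6)·55 + 1·(-61) + 1·5 = -330 - 61 + 5 = -386

-386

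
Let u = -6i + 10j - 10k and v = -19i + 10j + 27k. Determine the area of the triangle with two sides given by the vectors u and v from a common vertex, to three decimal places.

i: 10·27 - (-10)·10 = 270 - (-100) = 370
j: (-10)·(-19) - (-6)·27 = 190 - (-162) = 352
k: (-6)·10 - 10·(-19) = -60 - (-190) = 130
u × v = (370, 352, 130)
|u × v| = √(370² + 352² + 130²) = √277704 ≈ 526.9763
area = ½ · 526.9763 ≈ 263.488

263.488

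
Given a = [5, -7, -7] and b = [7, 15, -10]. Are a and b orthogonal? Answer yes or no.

yes

a · b = 5·7 + (-7)·15 + (-7)·(-10) = 35 - 105 + 70 = 0
Zero, so the vectors are orthogonal.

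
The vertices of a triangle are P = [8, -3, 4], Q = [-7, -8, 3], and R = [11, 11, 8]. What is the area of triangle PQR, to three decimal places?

101.624

PQ = (-15, -5, -1),  PR = (3, 14, 4)
i: (-5)·4 - (-1)·14 = -20 - (-14) = -6
j: (-1)·3 - (-15)·4 = -3 - (-60) = 57
k: (-15)·14 - (-5)·3 = -210 - (-15) = -195
PQ × PR = (-6, 57, -195)
|PQ × PR| = √41310 ≈ 203.2486
area = ½ · 203.2486 ≈ 101.624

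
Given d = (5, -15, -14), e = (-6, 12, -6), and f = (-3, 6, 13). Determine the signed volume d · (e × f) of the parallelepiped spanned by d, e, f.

-480

e × f:
i: 12·13 - (-6)·6 = 156 - (-36) = 192
j: (-6)·(-3) - (-6)·13 = 18 - (-78) = 96
k: (-6)·6 - 12·(-3) = -36 - (-36) = 0
e × f = (192, 96, 0)
d · (e × f) = 5·192 + (-15)·96 + (-14)·0 = 960 - 1440 + 0 = -480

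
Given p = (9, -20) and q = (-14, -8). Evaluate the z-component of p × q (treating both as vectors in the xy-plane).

9·(-8) - (-20)·(-14) = -72 - 280 = -352

-352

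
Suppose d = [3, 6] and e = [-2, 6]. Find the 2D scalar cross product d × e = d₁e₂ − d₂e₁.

30

3·6 - 6·(-2) = 18 - (-12) = 30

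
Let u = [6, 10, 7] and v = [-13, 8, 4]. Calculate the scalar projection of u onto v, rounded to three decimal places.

1.901

u · v = 6·(-13) + 10·8 + 7·4 = -78 + 80 + 28 = 30
|v| = √(169 + 64 + 16) = √249 ≈ 15.7797
comp_v u = 30 / √249 ≈ 1.901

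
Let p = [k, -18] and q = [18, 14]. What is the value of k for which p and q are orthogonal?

14

p · q = k·18 + (-18)·14 = -252 + 18k
Set equal to 0: 18k = 252, so k = 14.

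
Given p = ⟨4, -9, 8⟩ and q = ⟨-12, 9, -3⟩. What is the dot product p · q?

p · q = 4·(-12) + (-9)·9 + 8·(-3) = -48 - 81 - 24 = -153

-153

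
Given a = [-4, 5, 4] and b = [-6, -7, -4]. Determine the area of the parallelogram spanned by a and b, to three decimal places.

70.908

i: 5·(-4) - 4·(-7) = -20 - (-28) = 8
j: 4·(-6) - (-4)·(-4) = -24 - 16 = -40
k: (-4)·(-7) - 5·(-6) = 28 - (-30) = 58
a × b = (8, -40, 58)
|a × b| = √(8² + (-40)² + 58²) = √5028 ≈ 70.9084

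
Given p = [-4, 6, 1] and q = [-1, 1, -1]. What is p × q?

(-7, -5, 2)

i: 6·(-1) - 1·1 = -6 - 1 = -7
j: 1·(-1) - (-4)·(-1) = -1 - 4 = -5
k: (-4)·1 - 6·(-1) = -4 - (-6) = 2
p × q = (-7, -5, 2)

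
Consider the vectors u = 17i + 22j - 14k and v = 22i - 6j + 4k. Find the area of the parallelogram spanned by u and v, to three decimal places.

696.267

i: 22·4 - (-14)·(-6) = 88 - 84 = 4
j: (-14)·22 - 17·4 = -308 - 68 = -376
k: 17·(-6) - 22·22 = -102 - 484 = -586
u × v = (4, -376, -586)
|u × v| = √(4² + (-376)² + (-586)²) = √484788 ≈ 696.2672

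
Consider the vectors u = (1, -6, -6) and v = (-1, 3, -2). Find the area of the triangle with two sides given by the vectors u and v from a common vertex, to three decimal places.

15.596

i: (-6)·(-2) - (-6)·3 = 12 - (-18) = 30
j: (-6)·(-1) - 1·(-2) = 6 - (-2) = 8
k: 1·3 - (-6)·(-1) = 3 - 6 = -3
u × v = (30, 8, -3)
|u × v| = √(30² + 8² + (-3)²) = √973 ≈ 31.1929
area = ½ · 31.1929 ≈ 15.596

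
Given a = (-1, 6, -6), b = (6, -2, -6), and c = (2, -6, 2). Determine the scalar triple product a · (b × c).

88

b × c:
i: (-2)·2 - (-6)·(-6) = -4 - 36 = -40
j: (-6)·2 - 6·2 = -12 - 12 = -24
k: 6·(-6) - (-2)·2 = -36 - (-4) = -32
b × c = (-40, -24, -32)
a · (b × c) = (-1)·(-40) + 6·(-24) + (-6)·(-32) = 40 - 144 + 192 = 88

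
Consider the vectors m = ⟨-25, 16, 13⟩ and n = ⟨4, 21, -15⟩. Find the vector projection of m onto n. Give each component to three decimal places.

(0.240, 1.262, -0.902)

m · n = (-25)·4 + 16·21 + 13·(-15) = -100 + 336 - 195 = 41
|n|² = 16 + 441 + 225 = 682
proj_n m = (41/682) · (4, 21, -15) ≈ (0.240, 1.262, -0.902)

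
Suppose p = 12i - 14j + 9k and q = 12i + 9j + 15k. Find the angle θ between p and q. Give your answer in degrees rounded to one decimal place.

69.4

p · q = 12·12 + (-14)·9 + 9·15 = 144 - 126 + 135 = 153
|p|² = 144 + 196 + 81 = 421,  |p| = √421 ≈ 20.518285
|q|² = 144 + 81 + 225 = 450,  |q| = √450 ≈ 21.213203
cos θ = 153 / (20.518285 · 21.213203) ≈ 0.35152
θ = arccos(0.35152) ≈ 69.4°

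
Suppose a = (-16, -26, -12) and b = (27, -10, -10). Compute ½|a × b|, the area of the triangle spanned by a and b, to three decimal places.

499.224

i: (-26)·(-10) - (-12)·(-10) = 260 - 120 = 140
j: (-12)·27 - (-16)·(-10) = -324 - 160 = -484
k: (-16)·(-10) - (-26)·27 = 160 - (-702) = 862
a × b = (140, -484, 862)
|a × b| = √(140² + (-484)² + 862²) = √996900 ≈ 998.4488
area = ½ · 998.4488 ≈ 499.224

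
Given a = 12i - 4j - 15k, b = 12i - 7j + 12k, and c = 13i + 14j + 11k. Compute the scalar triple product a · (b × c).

-6921

b × c:
i: (-7)·11 - 12·14 = -77 - 168 = -245
j: 12·13 - 12·11 = 156 - 132 = 24
k: 12·14 - (-7)·13 = 168 - (-91) = 259
b × c = (-245, 24, 259)
a · (b × c) = 12·(-245) + (-4)·24 + (-15)·259 = -2940 - 96 - 3885 = -6921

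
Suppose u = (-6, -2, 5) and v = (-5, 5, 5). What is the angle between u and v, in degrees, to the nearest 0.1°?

u · v = (-6)·(-5) + (-2)·5 + 5·5 = 30 - 10 + 25 = 45
|u|² = 36 + 4 + 25 = 65,  |u| = √65 ≈ 8.062258
|v|² = 25 + 25 + 25 = 75,  |v| = √75 ≈ 8.660254
cos θ = 45 / (8.062258 · 8.660254) ≈ 0.64450
θ = arccos(0.64450) ≈ 49.9°

49.9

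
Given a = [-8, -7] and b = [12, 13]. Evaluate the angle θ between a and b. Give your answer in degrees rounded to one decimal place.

173.9

a · b = (-8)·12 + (-7)·13 = -96 - 91 = -187
|a|² = 64 + 49 = 113,  |a| = √113 ≈ 10.630146
|b|² = 144 + 169 = 313,  |b| = √313 ≈ 17.691806
cos θ = -187 / (10.630146 · 17.691806) ≈ -0.99433
θ = arccos(-0.99433) ≈ 173.9°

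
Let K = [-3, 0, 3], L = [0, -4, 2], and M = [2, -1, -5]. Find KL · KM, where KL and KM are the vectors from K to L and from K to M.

KL = L − K = (3, -4, -1)
KM = M − K = (5, -1, -8)
KL · KM = 3·5 + (-4)·(-1) + (-1)·(-8) = 15 + 4 + 8 = 27

27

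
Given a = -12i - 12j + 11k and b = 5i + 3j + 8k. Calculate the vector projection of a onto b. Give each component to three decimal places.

a · b = (-12)·5 + (-12)·3 + 11·8 = -60 - 36 + 88 = -8
|b|² = 25 + 9 + 64 = 98
proj_b a = (-8/98) · (5, 3, 8) ≈ (-0.408, -0.245, -0.653)

(-0.408, -0.245, -0.653)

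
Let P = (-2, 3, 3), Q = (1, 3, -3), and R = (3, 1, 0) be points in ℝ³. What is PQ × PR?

(-12, -21, -6)

PQ = (3, 0, -6)
PR = (5, -2, -3)
i: 0·(-3) - (-6)·(-2) = 0 - 12 = -12
j: (-6)·5 - 3·(-3) = -30 - (-9) = -21
k: 3·(-2) - 0·5 = -6 - 0 = -6
PQ × PR = (-12, -21, -6)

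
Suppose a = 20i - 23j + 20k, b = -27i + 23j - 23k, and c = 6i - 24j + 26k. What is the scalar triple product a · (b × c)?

b × c:
i: 23·26 - (-23)·(-24) = 598 - 552 = 46
j: (-23)·6 - (-27)·26 = -138 - (-702) = 564
k: (-27)·(-24) - 23·6 = 648 - 138 = 510
b × c = (46, 564, 510)
a · (b × c) = 20·46 + (-23)·564 + 20·510 = 920 - 12972 + 10200 = -1852

-1852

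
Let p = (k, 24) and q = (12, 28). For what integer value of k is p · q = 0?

p · q = k·12 + 24·28 = 672 + 12k
Set equal to 0: 12k = -672, so k = -56.

-56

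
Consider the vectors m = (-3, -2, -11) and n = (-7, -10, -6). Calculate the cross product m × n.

(-98, 59, 16)

i: (-2)·(-6) - (-11)·(-10) = 12 - 110 = -98
j: (-11)·(-7) - (-3)·(-6) = 77 - 18 = 59
k: (-3)·(-10) - (-2)·(-7) = 30 - 14 = 16
m × n = (-98, 59, 16)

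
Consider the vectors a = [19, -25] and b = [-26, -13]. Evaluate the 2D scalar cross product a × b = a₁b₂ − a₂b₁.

19·(-13) - (-25)·(-26) = -247 - 650 = -897

-897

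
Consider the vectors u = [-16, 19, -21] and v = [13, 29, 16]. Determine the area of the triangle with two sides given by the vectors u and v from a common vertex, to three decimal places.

578.658

i: 19·16 - (-21)·29 = 304 - (-609) = 913
j: (-21)·13 - (-16)·16 = -273 - (-256) = -17
k: (-16)·29 - 19·13 = -464 - 247 = -711
u × v = (913, -17, -711)
|u × v| = √(913² + (-17)² + (-711)²) = √1339379 ≈ 1157.3154
area = ½ · 1157.3154 ≈ 578.658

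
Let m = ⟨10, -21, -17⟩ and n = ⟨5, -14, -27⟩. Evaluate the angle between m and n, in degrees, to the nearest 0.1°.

25.3

m · n = 10·5 + (-21)·(-14) + (-17)·(-27) = 50 + 294 + 459 = 803
|m|² = 100 + 441 + 289 = 830,  |m| = √830 ≈ 28.809721
|n|² = 25 + 196 + 729 = 950,  |n| = √950 ≈ 30.822070
cos θ = 803 / (28.809721 · 30.822070) ≈ 0.90430
θ = arccos(0.90430) ≈ 25.3°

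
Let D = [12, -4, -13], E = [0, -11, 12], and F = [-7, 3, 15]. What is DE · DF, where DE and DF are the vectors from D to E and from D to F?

DE = E − D = (-12, -7, 25)
DF = F − D = (-19, 7, 28)
DE · DF = (-12)·(-19) + (-7)·7 + 25·28 = 228 - 49 + 700 = 879

879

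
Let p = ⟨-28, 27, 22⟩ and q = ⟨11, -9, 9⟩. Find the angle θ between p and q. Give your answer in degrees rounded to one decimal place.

p · q = (-28)·11 + 27·(-9) + 22·9 = -308 - 243 + 198 = -353
|p|² = 784 + 729 + 484 = 1997,  |p| = √1997 ≈ 44.687806
|q|² = 121 + 81 + 81 = 283,  |q| = √283 ≈ 16.822604
cos θ = -353 / (44.687806 · 16.822604) ≈ -0.46956
θ = arccos(-0.46956) ≈ 118.0°

118.0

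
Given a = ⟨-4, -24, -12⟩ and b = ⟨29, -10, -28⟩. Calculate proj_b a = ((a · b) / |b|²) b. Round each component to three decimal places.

(7.733, -2.667, -7.467)

a · b = (-4)·29 + (-24)·(-10) + (-12)·(-28) = -116 + 240 + 336 = 460
|b|² = 841 + 100 + 784 = 1725
proj_b a = (460/1725) · (29, -10, -28) ≈ (7.733, -2.667, -7.467)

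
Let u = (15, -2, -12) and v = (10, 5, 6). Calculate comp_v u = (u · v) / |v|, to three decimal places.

5.359

u · v = 15·10 + (-2)·5 + (-12)·6 = 150 - 10 - 72 = 68
|v| = √(100 + 25 + 36) = √161 ≈ 12.6886
comp_v u = 68 / √161 ≈ 5.359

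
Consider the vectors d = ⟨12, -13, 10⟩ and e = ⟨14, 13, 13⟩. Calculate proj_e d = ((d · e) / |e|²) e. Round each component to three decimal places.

(3.382, 3.140, 3.140)

d · e = 12·14 + (-13)·13 + 10·13 = 168 - 169 + 130 = 129
|e|² = 196 + 169 + 169 = 534
proj_e d = (129/534) · (14, 13, 13) ≈ (3.382, 3.140, 3.140)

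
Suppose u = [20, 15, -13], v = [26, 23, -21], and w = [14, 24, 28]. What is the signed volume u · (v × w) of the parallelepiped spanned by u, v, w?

v × w:
i: 23·28 - (-21)·24 = 644 - (-504) = 1148
j: (-21)·14 - 26·28 = -294 - 728 = -1022
k: 26·24 - 23·14 = 624 - 322 = 302
v × w = (1148, -1022, 302)
u · (v × w) = 20·1148 + 15·(-1022) + (-13)·302 = 22960 - 15330 - 3926 = 3704

3704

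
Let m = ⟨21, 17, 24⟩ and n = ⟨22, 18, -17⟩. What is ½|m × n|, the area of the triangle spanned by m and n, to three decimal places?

i: 17·(-17) - 24·18 = -289 - 432 = -721
j: 24·22 - 21·(-17) = 528 - (-357) = 885
k: 21·18 - 17·22 = 378 - 374 = 4
m × n = (-721, 885, 4)
|m × n| = √((-721)² + 885² + 4²) = √1303082 ≈ 1141.5262
area = ½ · 1141.5262 ≈ 570.763

570.763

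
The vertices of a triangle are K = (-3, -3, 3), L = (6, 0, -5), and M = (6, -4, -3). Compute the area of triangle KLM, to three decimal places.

KL = (9, 3, -8),  KM = (9, -1, -6)
i: 3·(-6) - (-8)·(-1) = -18 - 8 = -26
j: (-8)·9 - 9·(-6) = -72 - (-54) = -18
k: 9·(-1) - 3·9 = -9 - 27 = -36
KL × KM = (-26, -18, -36)
|KL × KM| = √2296 ≈ 47.9166
area = ½ · 47.9166 ≈ 23.958

23.958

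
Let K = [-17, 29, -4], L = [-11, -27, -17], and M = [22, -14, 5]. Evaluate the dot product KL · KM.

2525

KL = L − K = (6, -56, -13)
KM = M − K = (39, -43, 9)
KL · KM = 6·39 + (-56)·(-43) + (-13)·9 = 234 + 2408 - 117 = 2525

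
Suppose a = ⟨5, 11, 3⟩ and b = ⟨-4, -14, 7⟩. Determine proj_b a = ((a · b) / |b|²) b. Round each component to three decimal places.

a · b = 5·(-4) + 11·(-14) + 3·7 = -20 - 154 + 21 = -153
|b|² = 16 + 196 + 49 = 261
proj_b a = (-153/261) · (-4, -14, 7) ≈ (2.345, 8.207, -4.103)

(2.345, 8.207, -4.103)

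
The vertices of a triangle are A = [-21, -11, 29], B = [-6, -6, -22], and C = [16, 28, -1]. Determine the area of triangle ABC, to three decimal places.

1183.944

AB = (15, 5, -51),  AC = (37, 39, -30)
i: 5·(-30) - (-51)·39 = -150 - (-1989) = 1839
j: (-51)·37 - 15·(-30) = -1887 - (-450) = -1437
k: 15·39 - 5·37 = 585 - 185 = 400
AB × AC = (1839, -1437, 400)
|AB × AC| = √5606890 ≈ 2367.8872
area = ½ · 2367.8872 ≈ 1183.944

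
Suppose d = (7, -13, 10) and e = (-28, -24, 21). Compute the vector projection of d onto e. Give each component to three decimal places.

(-5.068, -4.344, 3.801)

d · e = 7·(-28) + (-13)·(-24) + 10·21 = -196 + 312 + 210 = 326
|e|² = 784 + 576 + 441 = 1801
proj_e d = (326/1801) · (-28, -24, 21) ≈ (-5.068, -4.344, 3.801)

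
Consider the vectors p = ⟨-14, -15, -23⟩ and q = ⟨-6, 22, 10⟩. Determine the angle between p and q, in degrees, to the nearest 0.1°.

128.3

p · q = (-14)·(-6) + (-15)·22 + (-23)·10 = 84 - 330 - 230 = -476
|p|² = 196 + 225 + 529 = 950,  |p| = √950 ≈ 30.822070
|q|² = 36 + 484 + 100 = 620,  |q| = √620 ≈ 24.899799
cos θ = -476 / (30.822070 · 24.899799) ≈ -0.62023
θ = arccos(-0.62023) ≈ 128.3°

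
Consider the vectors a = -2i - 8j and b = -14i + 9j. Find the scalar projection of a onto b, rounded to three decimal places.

a · b = (-2)·(-14) + (-8)·9 = 28 - 72 = -44
|b| = √(196 + 81) = √277 ≈ 16.6433
comp_b a = -44 / √277 ≈ -2.644

-2.644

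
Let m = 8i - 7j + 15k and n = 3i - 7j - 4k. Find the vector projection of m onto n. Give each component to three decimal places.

(0.527, -1.230, -0.703)

m · n = 8·3 + (-7)·(-7) + 15·(-4) = 24 + 49 - 60 = 13
|n|² = 9 + 49 + 16 = 74
proj_n m = (13/74) · (3, -7, -4) ≈ (0.527, -1.230, -0.703)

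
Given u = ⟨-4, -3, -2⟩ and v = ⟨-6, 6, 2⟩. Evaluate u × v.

(6, 20, -42)

i: (-3)·2 - (-2)·6 = -6 - (-12) = 6
j: (-2)·(-6) - (-4)·2 = 12 - (-8) = 20
k: (-4)·6 - (-3)·(-6) = -24 - 18 = -42
u × v = (6, 20, -42)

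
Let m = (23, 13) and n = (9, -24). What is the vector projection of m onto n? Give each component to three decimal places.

m · n = 23·9 + 13·(-24) = 207 - 312 = -105
|n|² = 81 + 576 = 657
proj_n m = (-105/657) · (9, -24) ≈ (-1.438, 3.836)

(-1.438, 3.836)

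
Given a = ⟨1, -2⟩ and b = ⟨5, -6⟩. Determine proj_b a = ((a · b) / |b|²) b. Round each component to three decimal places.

a · b = 1·5 + (-2)·(-6) = 5 + 12 = 17
|b|² = 25 + 36 = 61
proj_b a = (17/61) · (5, -6) ≈ (1.393, -1.672)

(1.393, -1.672)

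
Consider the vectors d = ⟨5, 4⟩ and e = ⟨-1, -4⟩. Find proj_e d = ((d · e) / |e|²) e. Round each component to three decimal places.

d · e = 5·(-1) + 4·(-4) = -5 - 16 = -21
|e|² = 1 + 16 = 17
proj_e d = (-21/17) · (-1, -4) ≈ (1.235, 4.941)

(1.235, 4.941)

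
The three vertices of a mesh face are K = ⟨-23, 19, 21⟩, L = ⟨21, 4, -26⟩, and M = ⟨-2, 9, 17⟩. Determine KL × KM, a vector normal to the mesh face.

(-410, -811, -125)

KL = (44, -15, -47)
KM = (21, -10, -4)
i: (-15)·(-4) - (-47)·(-10) = 60 - 470 = -410
j: (-47)·21 - 44·(-4) = -987 - (-176) = -811
k: 44·(-10) - (-15)·21 = -440 - (-315) = -125
KL × KM = (-410, -811, -125)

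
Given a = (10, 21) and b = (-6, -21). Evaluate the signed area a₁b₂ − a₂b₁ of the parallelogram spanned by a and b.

-84

10·(-21) - 21·(-6) = -210 - (-126) = -84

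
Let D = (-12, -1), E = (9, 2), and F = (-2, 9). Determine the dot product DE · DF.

240

DE = E − D = (21, 3)
DF = F − D = (10, 10)
DE · DF = 21·10 + 3·10 = 210 + 30 = 240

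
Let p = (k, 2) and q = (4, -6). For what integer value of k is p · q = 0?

p · q = k·4 + 2·(-6) = -12 + 4k
Set equal to 0: 4k = 12, so k = 3.

3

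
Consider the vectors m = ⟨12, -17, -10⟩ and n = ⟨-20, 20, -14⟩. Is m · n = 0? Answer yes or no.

m · n = 12·(-20) + (-17)·20 + (-10)·(-14) = -240 - 340 + 140 = -440
Nonzero, so the vectors are not orthogonal.

no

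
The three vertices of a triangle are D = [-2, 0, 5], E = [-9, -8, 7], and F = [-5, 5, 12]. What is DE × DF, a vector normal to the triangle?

DE = (-7, -8, 2)
DF = (-3, 5, 7)
i: (-8)·7 - 2·5 = -56 - 10 = -66
j: 2·(-3) - (-7)·7 = -6 - (-49) = 43
k: (-7)·5 - (-8)·(-3) = -35 - 24 = -59
DE × DF = (-66, 43, -59)

(-66, 43, -59)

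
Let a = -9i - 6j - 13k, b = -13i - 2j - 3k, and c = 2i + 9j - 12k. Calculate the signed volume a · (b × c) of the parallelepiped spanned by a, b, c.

b × c:
i: (-2)·(-12) - (-3)·9 = 24 - (-27) = 51
j: (-3)·2 - (-13)·(-12) = -6 - 156 = -162
k: (-13)·9 - (-2)·2 = -117 - (-4) = -113
b × c = (51, -162, -113)
a · (b × c) = (-9)·51 + (-6)·(-162) + (-13)·(-113) = -459 + 972 + 1469 = 1982

1982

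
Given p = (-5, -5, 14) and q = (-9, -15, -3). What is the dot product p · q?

p · q = (-5)·(-9) + (-5)·(-15) + 14·(-3) = 45 + 75 - 42 = 78

78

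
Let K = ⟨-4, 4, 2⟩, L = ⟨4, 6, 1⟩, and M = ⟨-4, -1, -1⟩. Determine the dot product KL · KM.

-7

KL = L − K = (8, 2, -1)
KM = M − K = (0, -5, -3)
KL · KM = 8·0 + 2·(-5) + (-1)·(-3) = 0 - 10 + 3 = -7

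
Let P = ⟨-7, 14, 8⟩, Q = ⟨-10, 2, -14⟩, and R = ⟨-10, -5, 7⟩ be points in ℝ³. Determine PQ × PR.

PQ = (-3, -12, -22)
PR = (-3, -19, -1)
i: (-12)·(-1) - (-22)·(-19) = 12 - 418 = -406
j: (-22)·(-3) - (-3)·(-1) = 66 - 3 = 63
k: (-3)·(-19) - (-12)·(-3) = 57 - 36 = 21
PQ × PR = (-406, 63, 21)

(-406, 63, 21)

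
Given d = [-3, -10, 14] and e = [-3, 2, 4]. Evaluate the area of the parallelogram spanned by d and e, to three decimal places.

i: (-10)·4 - 14·2 = -40 - 28 = -68
j: 14·(-3) - (-3)·4 = -42 - (-12) = -30
k: (-3)·2 - (-10)·(-3) = -6 - 30 = -36
d × e = (-68, -30, -36)
|d × e| = √((-68)² + (-30)² + (-36)²) = √6820 ≈ 82.5833

82.583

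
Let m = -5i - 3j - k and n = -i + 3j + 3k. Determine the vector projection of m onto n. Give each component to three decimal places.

m · n = (-5)·(-1) + (-3)·3 + (-1)·3 = 5 - 9 - 3 = -7
|n|² = 1 + 9 + 9 = 19
proj_n m = (-7/19) · (-1, 3, 3) ≈ (0.368, -1.105, -1.105)

(0.368, -1.105, -1.105)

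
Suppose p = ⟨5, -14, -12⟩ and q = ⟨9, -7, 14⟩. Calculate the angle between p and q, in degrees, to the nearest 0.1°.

94.2

p · q = 5·9 + (-14)·(-7) + (-12)·14 = 45 + 98 - 168 = -25
|p|² = 25 + 196 + 144 = 365,  |p| = √365 ≈ 19.104973
|q|² = 81 + 49 + 196 = 326,  |q| = √326 ≈ 18.055470
cos θ = -25 / (19.104973 · 18.055470) ≈ -0.07247
θ = arccos(-0.07247) ≈ 94.2°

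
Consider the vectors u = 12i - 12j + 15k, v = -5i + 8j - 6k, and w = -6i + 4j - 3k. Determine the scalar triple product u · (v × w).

168

v × w:
i: 8·(-3) - (-6)·4 = -24 - (-24) = 0
j: (-6)·(-6) - (-5)·(-3) = 36 - 15 = 21
k: (-5)·4 - 8·(-6) = -20 - (-48) = 28
v × w = (0, 21, 28)
u · (v × w) = 12·0 + (-12)·21 + 15·28 = 0 - 252 + 420 = 168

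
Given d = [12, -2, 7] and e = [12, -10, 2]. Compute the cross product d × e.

(66, 60, -96)

i: (-2)·2 - 7·(-10) = -4 - (-70) = 66
j: 7·12 - 12·2 = 84 - 24 = 60
k: 12·(-10) - (-2)·12 = -120 - (-24) = -96
d × e = (66, 60, -96)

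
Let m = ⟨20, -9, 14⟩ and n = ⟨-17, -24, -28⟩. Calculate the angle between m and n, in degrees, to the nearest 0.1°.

m · n = 20·(-17) + (-9)·(-24) + 14·(-28) = -340 + 216 - 392 = -516
|m|² = 400 + 81 + 196 = 677,  |m| = √677 ≈ 26.019224
|n|² = 289 + 576 + 784 = 1649,  |n| = √1649 ≈ 40.607881
cos θ = -516 / (26.019224 · 40.607881) ≈ -0.48837
θ = arccos(-0.48837) ≈ 119.2°

119.2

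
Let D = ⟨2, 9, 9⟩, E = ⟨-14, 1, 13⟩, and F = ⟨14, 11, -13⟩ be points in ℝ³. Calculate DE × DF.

(168, -304, 64)

DE = (-16, -8, 4)
DF = (12, 2, -22)
i: (-8)·(-22) - 4·2 = 176 - 8 = 168
j: 4·12 - (-16)·(-22) = 48 - 352 = -304
k: (-16)·2 - (-8)·12 = -32 - (-96) = 64
DE × DF = (168, -304, 64)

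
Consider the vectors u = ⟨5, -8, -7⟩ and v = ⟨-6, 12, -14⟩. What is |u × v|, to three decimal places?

226.062

i: (-8)·(-14) - (-7)·12 = 112 - (-84) = 196
j: (-7)·(-6) - 5·(-14) = 42 - (-70) = 112
k: 5·12 - (-8)·(-6) = 60 - 48 = 12
u × v = (196, 112, 12)
|u × v| = √(196² + 112² + 12²) = √51104 ≈ 226.0619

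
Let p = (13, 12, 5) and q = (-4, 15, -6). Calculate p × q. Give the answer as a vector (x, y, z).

(-147, 58, 243)

i: 12·(-6) - 5·15 = -72 - 75 = -147
j: 5·(-4) - 13·(-6) = -20 - (-78) = 58
k: 13·15 - 12·(-4) = 195 - (-48) = 243
p × q = (-147, 58, 243)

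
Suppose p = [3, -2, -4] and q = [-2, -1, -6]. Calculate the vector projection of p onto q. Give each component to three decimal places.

p · q = 3·(-2) + (-2)·(-1) + (-4)·(-6) = -6 + 2 + 24 = 20
|q|² = 4 + 1 + 36 = 41
proj_q p = (20/41) · (-2, -1, -6) ≈ (-0.976, -0.488, -2.927)

(-0.976, -0.488, -2.927)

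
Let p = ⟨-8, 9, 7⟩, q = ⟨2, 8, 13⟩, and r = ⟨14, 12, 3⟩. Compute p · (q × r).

2024

q × r:
i: 8·3 - 13·12 = 24 - 156 = -132
j: 13·14 - 2·3 = 182 - 6 = 176
k: 2·12 - 8·14 = 24 - 112 = -88
q × r = (-132, 176, -88)
p · (q × r) = (-8)·(-132) + 9·176 + 7·(-88) = 1056 + 1584 - 616 = 2024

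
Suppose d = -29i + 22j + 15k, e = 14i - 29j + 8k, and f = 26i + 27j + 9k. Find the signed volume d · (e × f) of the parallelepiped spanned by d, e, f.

32617

e × f:
i: (-29)·9 - 8·27 = -261 - 216 = -477
j: 8·26 - 14·9 = 208 - 126 = 82
k: 14·27 - (-29)·26 = 378 - (-754) = 1132
e × f = (-477, 82, 1132)
d · (e × f) = (-29)·(-477) + 22·82 + 15·1132 = 13833 + 1804 + 16980 = 32617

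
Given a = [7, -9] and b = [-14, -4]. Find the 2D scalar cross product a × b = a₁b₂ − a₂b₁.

7·(-4) - (-9)·(-14) = -28 - 126 = -154

-154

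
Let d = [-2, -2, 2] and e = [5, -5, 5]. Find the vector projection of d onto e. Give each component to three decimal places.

(0.667, -0.667, 0.667)

d · e = (-2)·5 + (-2)·(-5) + 2·5 = -10 + 10 + 10 = 10
|e|² = 25 + 25 + 25 = 75
proj_e d = (10/75) · (5, -5, 5) ≈ (0.667, -0.667, 0.667)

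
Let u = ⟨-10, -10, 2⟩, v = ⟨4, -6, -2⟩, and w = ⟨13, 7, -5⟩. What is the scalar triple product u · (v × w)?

v × w:
i: (-6)·(-5) - (-2)·7 = 30 - (-14) = 44
j: (-2)·13 - 4·(-5) = -26 - (-20) = -6
k: 4·7 - (-6)·13 = 28 - (-78) = 106
v × w = (44, -6, 106)
u · (v × w) = (-10)·44 + (-10)·(-6) + 2·106 = -440 + 60 + 212 = -168

-168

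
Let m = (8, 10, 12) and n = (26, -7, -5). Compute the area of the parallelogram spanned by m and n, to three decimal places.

474.253

i: 10·(-5) - 12·(-7) = -50 - (-84) = 34
j: 12·26 - 8·(-5) = 312 - (-40) = 352
k: 8·(-7) - 10·26 = -56 - 260 = -316
m × n = (34, 352, -316)
|m × n| = √(34² + 352² + (-316)²) = √224916 ≈ 474.2531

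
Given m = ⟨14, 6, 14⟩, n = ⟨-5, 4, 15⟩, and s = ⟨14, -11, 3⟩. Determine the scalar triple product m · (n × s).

3814

n × s:
i: 4·3 - 15·(-11) = 12 - (-165) = 177
j: 15·14 - (-5)·3 = 210 - (-15) = 225
k: (-5)·(-11) - 4·14 = 55 - 56 = -1
n × s = (177, 225, -1)
m · (n × s) = 14·177 + 6·225 + 14·(-1) = 2478 + 1350 - 14 = 3814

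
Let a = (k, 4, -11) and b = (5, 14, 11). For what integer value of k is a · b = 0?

a · b = k·5 + 4·14 + (-11)·11 = -65 + 5k
Set equal to 0: 5k = 65, so k = 13.

13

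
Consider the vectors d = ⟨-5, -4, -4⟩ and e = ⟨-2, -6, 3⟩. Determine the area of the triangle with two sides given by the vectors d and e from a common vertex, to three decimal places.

24.026

i: (-4)·3 - (-4)·(-6) = -12 - 24 = -36
j: (-4)·(-2) - (-5)·3 = 8 - (-15) = 23
k: (-5)·(-6) - (-4)·(-2) = 30 - 8 = 22
d × e = (-36, 23, 22)
|d × e| = √((-36)² + 23² + 22²) = √2309 ≈ 48.0521
area = ½ · 48.0521 ≈ 24.026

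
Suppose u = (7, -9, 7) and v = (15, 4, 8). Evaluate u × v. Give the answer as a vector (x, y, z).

i: (-9)·8 - 7·4 = -72 - 28 = -100
j: 7·15 - 7·8 = 105 - 56 = 49
k: 7·4 - (-9)·15 = 28 - (-135) = 163
u × v = (-100, 49, 163)

(-100, 49, 163)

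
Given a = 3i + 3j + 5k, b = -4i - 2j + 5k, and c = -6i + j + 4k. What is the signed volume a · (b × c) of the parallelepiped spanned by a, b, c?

b × c:
i: (-2)·4 - 5·1 = -8 - 5 = -13
j: 5·(-6) - (-4)·4 = -30 - (-16) = -14
k: (-4)·1 - (-2)·(-6) = -4 - 12 = -16
b × c = (-13, -14, -16)
a · (b × c) = 3·(-13) + 3·(-14) + 5·(-16) = -39 - 42 - 80 = -161

-161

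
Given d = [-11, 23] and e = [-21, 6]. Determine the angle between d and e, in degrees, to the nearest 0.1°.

48.5

d · e = (-11)·(-21) + 23·6 = 231 + 138 = 369
|d|² = 121 + 529 = 650,  |d| = √650 ≈ 25.495098
|e|² = 441 + 36 = 477,  |e| = √477 ≈ 21.840330
cos θ = 369 / (25.495098 · 21.840330) ≈ 0.66269
θ = arccos(0.66269) ≈ 48.5°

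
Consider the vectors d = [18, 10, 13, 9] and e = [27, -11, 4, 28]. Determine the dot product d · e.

680

d · e = 18·27 + 10·(-11) + 13·4 + 9·28 = 486 - 110 + 52 + 252 = 680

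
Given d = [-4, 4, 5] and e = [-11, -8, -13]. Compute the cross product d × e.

i: 4·(-13) - 5·(-8) = -52 - (-40) = -12
j: 5·(-11) - (-4)·(-13) = -55 - 52 = -107
k: (-4)·(-8) - 4·(-11) = 32 - (-44) = 76
d × e = (-12, -107, 76)

(-12, -107, 76)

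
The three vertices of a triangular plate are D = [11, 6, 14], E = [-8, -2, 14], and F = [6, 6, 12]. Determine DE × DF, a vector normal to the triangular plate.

(16, -38, -40)

DE = (-19, -8, 0)
DF = (-5, 0, -2)
i: (-8)·(-2) - 0·0 = 16 - 0 = 16
j: 0·(-5) - (-19)·(-2) = 0 - 38 = -38
k: (-19)·0 - (-8)·(-5) = 0 - 40 = -40
DE × DF = (16, -38, -40)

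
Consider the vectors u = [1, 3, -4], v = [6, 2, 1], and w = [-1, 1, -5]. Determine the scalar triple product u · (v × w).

44

v × w:
i: 2·(-5) - 1·1 = -10 - 1 = -11
j: 1·(-1) - 6·(-5) = -1 - (-30) = 29
k: 6·1 - 2·(-1) = 6 - (-2) = 8
v × w = (-11, 29, 8)
u · (v × w) = 1·(-11) + 3·29 + (-4)·8 = -11 + 87 - 32 = 44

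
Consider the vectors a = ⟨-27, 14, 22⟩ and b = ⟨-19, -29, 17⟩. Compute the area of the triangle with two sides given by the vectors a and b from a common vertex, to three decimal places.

683.641

i: 14·17 - 22·(-29) = 238 - (-638) = 876
j: 22·(-19) - (-27)·17 = -418 - (-459) = 41
k: (-27)·(-29) - 14·(-19) = 783 - (-266) = 1049
a × b = (876, 41, 1049)
|a × b| = √(876² + 41² + 1049²) = √1869458 ≈ 1367.2812
area = ½ · 1367.2812 ≈ 683.641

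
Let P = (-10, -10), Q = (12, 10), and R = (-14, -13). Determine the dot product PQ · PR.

PQ = Q − P = (22, 20)
PR = R − P = (-4, -3)
PQ · PR = 22·(-4) + 20·(-3) = -88 - 60 = -148

-148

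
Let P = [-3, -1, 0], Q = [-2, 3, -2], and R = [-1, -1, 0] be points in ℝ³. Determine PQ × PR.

PQ = (1, 4, -2)
PR = (2, 0, 0)
i: 4·0 - (-2)·0 = 0 - 0 = 0
j: (-2)·2 - 1·0 = -4 - 0 = -4
k: 1·0 - 4·2 = 0 - 8 = -8
PQ × PR = (0, -4, -8)

(0, -4, -8)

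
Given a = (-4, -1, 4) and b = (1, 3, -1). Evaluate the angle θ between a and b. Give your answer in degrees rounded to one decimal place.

a · b = (-4)·1 + (-1)·3 + 4·(-1) = -4 - 3 - 4 = -11
|a|² = 16 + 1 + 16 = 33,  |a| = √33 ≈ 5.744563
|b|² = 1 + 9 + 1 = 11,  |b| = √11 ≈ 3.316625
cos θ = -11 / (5.744563 · 3.316625) ≈ -0.57735
θ = arccos(-0.57735) ≈ 125.3°

125.3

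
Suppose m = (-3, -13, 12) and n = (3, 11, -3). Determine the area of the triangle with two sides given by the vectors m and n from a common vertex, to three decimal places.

48.513

i: (-13)·(-3) - 12·11 = 39 - 132 = -93
j: 12·3 - (-3)·(-3) = 36 - 9 = 27
k: (-3)·11 - (-13)·3 = -33 - (-39) = 6
m × n = (-93, 27, 6)
|m × n| = √((-93)² + 27² + 6²) = √9414 ≈ 97.0258
area = ½ · 97.0258 ≈ 48.513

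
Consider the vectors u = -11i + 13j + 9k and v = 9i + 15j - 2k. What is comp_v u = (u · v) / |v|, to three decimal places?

u · v = (-11)·9 + 13·15 + 9·(-2) = -99 + 195 - 18 = 78
|v| = √(81 + 225 + 4) = √310 ≈ 17.6068
comp_v u = 78 / √310 ≈ 4.430

4.430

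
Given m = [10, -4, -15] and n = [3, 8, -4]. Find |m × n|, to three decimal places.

164.271

i: (-4)·(-4) - (-15)·8 = 16 - (-120) = 136
j: (-15)·3 - 10·(-4) = -45 - (-40) = -5
k: 10·8 - (-4)·3 = 80 - (-12) = 92
m × n = (136, -5, 92)
|m × n| = √(136² + (-5)² + 92²) = √26985 ≈ 164.2711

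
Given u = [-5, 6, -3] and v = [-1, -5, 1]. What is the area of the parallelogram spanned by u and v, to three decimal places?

33.257

i: 6·1 - (-3)·(-5) = 6 - 15 = -9
j: (-3)·(-1) - (-5)·1 = 3 - (-5) = 8
k: (-5)·(-5) - 6·(-1) = 25 - (-6) = 31
u × v = (-9, 8, 31)
|u × v| = √((-9)² + 8² + 31²) = √1106 ≈ 33.2566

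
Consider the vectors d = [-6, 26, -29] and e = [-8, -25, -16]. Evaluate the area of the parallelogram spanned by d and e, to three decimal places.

1203.553

i: 26·(-16) - (-29)·(-25) = -416 - 725 = -1141
j: (-29)·(-8) - (-6)·(-16) = 232 - 96 = 136
k: (-6)·(-25) - 26·(-8) = 150 - (-208) = 358
d × e = (-1141, 136, 358)
|d × e| = √((-1141)² + 136² + 358²) = √1448541 ≈ 1203.5535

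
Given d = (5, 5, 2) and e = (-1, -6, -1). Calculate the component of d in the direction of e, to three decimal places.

-6.002

d · e = 5·(-1) + 5·(-6) + 2·(-1) = -5 - 30 - 2 = -37
|e| = √(1 + 36 + 1) = √38 ≈ 6.1644
comp_e d = -37 / √38 ≈ -6.002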